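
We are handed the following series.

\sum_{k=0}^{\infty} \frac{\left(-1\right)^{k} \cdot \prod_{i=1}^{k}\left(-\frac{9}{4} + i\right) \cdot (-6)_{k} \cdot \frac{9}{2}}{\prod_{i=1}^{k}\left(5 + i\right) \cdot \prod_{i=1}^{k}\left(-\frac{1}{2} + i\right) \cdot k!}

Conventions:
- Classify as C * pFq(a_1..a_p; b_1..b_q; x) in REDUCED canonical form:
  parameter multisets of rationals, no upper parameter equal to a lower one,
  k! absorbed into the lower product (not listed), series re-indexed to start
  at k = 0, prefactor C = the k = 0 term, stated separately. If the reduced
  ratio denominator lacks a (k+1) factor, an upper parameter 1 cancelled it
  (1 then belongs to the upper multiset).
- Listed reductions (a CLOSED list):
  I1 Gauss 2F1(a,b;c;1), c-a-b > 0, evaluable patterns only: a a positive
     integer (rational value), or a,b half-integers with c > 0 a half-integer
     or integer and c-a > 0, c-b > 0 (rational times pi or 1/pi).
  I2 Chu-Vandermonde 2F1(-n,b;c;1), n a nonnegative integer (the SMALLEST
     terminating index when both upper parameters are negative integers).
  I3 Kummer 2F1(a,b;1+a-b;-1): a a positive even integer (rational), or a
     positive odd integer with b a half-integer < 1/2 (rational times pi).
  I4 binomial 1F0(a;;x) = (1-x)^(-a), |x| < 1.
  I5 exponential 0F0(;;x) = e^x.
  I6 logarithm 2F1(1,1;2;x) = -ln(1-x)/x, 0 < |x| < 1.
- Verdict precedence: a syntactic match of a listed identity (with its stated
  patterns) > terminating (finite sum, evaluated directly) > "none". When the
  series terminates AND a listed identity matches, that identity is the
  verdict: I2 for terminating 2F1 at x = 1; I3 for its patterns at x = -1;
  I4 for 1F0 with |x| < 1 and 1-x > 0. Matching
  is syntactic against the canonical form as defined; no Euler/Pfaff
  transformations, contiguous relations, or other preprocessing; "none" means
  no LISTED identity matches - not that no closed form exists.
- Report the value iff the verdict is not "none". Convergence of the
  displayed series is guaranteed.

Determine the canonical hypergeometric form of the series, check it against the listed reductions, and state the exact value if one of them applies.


First insight: x = -1 and the lower running product (C = 9/2, x = -1) is a rising factorial.
Adjacent-term ratio: r(k) = -1 * (k-6) (k-\frac{5}{4}) / [(k+\frac{1}{2}) (k+6) (k+1)] - poly over poly, x = -1 from leading terms; C = \frac{9}{2} at k = 0.

At argument -1: a 2F2 with upper {-6, -\frac{5}{4}}, lower {\frac{1}{2}, 6}, scaled by C = \frac{9}{2}. Verdict: terminating - no listed pattern fits, but -6 in the upper list cuts the series at k = 6; direct evaluation. Hence: -\frac{28600277}{4730880}.


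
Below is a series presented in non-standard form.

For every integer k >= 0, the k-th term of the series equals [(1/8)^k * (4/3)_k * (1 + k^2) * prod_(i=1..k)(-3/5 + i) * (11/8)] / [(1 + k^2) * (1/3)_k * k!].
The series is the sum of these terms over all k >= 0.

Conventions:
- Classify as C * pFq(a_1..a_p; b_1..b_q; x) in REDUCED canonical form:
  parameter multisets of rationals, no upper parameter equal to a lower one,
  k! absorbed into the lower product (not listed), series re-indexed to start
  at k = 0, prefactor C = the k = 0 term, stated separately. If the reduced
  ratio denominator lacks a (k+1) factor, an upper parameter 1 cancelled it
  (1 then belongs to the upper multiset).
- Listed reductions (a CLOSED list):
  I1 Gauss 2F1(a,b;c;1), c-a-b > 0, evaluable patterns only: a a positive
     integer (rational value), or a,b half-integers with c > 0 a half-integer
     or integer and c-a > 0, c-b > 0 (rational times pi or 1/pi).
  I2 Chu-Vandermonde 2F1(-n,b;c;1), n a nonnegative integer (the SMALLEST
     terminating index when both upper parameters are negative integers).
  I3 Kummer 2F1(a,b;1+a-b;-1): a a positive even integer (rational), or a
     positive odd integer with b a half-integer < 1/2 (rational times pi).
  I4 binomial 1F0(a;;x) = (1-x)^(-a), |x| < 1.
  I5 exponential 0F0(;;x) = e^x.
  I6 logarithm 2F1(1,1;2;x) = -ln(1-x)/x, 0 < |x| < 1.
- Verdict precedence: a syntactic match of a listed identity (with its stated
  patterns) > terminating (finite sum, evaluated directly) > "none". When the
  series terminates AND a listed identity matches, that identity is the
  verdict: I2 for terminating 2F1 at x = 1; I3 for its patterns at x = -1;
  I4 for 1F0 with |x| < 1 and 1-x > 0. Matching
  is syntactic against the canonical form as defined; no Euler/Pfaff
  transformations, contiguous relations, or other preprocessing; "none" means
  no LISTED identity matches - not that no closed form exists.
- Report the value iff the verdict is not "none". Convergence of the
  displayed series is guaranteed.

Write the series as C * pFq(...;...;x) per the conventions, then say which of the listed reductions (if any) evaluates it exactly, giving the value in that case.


x = 1/8 here; the reduced form reads 2F1, upper {2/5, 4/3}, lower {1/3}, C = 11/8. Verdict: none. No listed pattern accepts 2F1(2/5, 4/3; 1/3; 1/8).

Key step: t_0 being 11/8, the running product (C = 11/8) telescopes to a rising factorial.
Step ratio: r(k) = (1/8) * (k+2/5) (k+4/3) / [(k+1/3) (k+1)] - rational in k, leading ratio (1/8); with t_0 = 11/8, classification follows.


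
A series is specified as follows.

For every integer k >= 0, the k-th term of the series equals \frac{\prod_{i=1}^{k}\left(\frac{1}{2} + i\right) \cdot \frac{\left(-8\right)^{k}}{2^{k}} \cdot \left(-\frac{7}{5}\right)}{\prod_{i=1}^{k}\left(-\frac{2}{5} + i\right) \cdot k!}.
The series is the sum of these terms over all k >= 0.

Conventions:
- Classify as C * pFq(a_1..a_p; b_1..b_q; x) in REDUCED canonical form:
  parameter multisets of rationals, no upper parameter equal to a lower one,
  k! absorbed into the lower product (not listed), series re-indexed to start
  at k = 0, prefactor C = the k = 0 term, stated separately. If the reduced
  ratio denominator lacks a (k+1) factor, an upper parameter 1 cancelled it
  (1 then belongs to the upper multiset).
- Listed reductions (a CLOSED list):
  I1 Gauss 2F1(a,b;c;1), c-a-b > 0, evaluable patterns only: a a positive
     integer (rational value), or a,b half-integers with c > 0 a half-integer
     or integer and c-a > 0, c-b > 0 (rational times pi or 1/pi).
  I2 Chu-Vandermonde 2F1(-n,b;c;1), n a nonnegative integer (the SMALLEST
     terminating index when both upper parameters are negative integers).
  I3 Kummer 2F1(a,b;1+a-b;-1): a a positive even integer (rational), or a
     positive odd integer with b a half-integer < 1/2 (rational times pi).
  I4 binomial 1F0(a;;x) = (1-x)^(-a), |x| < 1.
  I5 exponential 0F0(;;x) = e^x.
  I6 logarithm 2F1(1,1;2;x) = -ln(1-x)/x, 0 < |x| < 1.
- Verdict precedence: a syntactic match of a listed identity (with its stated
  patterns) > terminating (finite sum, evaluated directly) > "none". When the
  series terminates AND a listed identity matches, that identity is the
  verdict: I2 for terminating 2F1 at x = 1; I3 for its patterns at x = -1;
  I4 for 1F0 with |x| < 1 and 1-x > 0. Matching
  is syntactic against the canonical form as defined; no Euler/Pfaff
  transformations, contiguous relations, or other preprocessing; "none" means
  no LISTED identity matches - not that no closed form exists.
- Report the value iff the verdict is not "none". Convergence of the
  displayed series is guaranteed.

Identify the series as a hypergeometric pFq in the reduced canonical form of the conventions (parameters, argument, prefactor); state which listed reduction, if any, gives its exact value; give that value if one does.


With C = -\frac{7}{5}: the canonical form is 1F1(\frac{3}{2}; \frac{3}{5}; -4). Verdict: none. Every listed pattern misses the 1F1 form at -4, upper {\frac{3}{2}}.

The tell: t_0 being -\frac{7}{5}, the running product (prefactor -7/5) telescopes to a rising factorial.
Term ratio: r(k) = -4 * (k+\frac{3}{2}) / [(k+\frac{3}{5}) (k+1)] - rational in k, leading ratio -4; with t_0 = -\frac{7}{5}, classification follows.


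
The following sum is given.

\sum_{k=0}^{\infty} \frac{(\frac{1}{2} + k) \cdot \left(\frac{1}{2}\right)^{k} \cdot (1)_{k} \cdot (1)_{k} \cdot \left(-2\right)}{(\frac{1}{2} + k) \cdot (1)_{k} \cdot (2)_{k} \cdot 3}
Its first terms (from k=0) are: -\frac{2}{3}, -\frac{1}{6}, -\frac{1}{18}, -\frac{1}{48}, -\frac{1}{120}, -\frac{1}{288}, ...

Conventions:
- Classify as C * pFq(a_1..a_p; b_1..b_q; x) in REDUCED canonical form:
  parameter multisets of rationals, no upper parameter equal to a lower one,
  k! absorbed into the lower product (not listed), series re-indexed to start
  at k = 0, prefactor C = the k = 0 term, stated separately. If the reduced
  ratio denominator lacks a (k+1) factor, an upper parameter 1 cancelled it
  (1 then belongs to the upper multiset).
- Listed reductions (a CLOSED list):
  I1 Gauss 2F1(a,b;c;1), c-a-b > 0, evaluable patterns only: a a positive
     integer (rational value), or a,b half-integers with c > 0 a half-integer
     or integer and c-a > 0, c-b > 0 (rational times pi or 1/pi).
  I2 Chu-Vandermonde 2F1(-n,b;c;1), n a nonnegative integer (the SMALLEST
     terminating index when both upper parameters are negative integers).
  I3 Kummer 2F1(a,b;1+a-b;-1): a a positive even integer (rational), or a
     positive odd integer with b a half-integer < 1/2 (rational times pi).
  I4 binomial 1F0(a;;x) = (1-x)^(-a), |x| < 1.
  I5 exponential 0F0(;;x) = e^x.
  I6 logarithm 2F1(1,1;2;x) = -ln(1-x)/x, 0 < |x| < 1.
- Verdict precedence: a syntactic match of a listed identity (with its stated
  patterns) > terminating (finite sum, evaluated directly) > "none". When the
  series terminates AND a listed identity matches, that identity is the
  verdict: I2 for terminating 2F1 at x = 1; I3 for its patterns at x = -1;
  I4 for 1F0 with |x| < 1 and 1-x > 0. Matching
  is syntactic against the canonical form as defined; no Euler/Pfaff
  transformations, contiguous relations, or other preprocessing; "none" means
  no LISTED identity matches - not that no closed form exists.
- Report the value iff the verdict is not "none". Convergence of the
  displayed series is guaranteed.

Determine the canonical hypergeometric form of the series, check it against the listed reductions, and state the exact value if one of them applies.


Key step: t_0 being -\frac{2}{3}, the constant factors (C = -2/3, x = 1/2) combine into one prefactor.
Ratio: r(k) = \frac{1}{2} * (k+1) (k+1) / [(k+2) (k+1)] - rational in k. x = \frac{1}{2}; t_0 = -\frac{2}{3}; negate the roots.

At argument \frac{1}{2}: a 2F1 with upper {1, 1}, lower {2}, scaled by C = -\frac{2}{3}. Verdict at x = \frac{1}{2}: logarithm (I6) matches (the logarithm: parameters (1,1;2), x = \frac{1}{2}). Its exact value is \frac{4}{3} \cdot \ln\left(\frac{1}{2}\right).


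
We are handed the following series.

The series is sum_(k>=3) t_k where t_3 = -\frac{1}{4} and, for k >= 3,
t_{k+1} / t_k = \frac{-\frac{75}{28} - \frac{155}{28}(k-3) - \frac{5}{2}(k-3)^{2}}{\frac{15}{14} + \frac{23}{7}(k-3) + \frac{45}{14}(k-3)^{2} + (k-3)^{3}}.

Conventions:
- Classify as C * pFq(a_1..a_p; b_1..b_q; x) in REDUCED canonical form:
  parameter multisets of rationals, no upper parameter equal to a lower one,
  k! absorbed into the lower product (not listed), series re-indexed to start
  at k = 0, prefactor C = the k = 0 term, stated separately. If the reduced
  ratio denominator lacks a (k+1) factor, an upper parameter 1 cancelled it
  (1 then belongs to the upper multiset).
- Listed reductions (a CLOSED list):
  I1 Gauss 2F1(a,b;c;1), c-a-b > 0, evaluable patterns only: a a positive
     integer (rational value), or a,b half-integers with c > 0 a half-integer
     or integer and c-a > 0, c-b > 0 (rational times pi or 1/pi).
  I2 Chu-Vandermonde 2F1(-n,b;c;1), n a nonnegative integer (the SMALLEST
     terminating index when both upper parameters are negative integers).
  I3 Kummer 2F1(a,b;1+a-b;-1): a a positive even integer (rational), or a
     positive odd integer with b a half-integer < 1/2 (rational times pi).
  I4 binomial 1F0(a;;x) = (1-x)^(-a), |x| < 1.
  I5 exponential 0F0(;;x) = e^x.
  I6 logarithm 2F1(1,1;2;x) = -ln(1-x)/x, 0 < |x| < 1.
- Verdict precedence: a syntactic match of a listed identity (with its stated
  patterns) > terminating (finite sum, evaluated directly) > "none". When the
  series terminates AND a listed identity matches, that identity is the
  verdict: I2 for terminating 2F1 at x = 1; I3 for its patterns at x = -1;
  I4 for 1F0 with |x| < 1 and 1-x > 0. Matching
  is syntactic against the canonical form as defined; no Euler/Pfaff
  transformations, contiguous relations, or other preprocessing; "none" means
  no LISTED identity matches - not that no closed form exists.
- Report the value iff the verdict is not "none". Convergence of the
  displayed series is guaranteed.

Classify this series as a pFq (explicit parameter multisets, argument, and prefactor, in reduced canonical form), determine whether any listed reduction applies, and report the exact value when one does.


With C = -\frac{1}{4}: the canonical form is 0F0(-; -; -\frac{5}{2}). Verdict: exponential (I5) matches (the 0F0 exponential series at x = -\frac{5}{2}). Its exact value is \left(-\frac{1}{4}\right) \cdot e^{-\frac{5}{2}}.

First insight: x = -\frac{5}{2} and factor the ratio over Q (C = -1/4): negated roots = parameters.
Adjacent-term ratio: r(k) = -\frac{5}{2} * 1 / [(k+1)] ; factor over Q: parameters, x = -\frac{5}{2}, and C = -\frac{1}{4}.


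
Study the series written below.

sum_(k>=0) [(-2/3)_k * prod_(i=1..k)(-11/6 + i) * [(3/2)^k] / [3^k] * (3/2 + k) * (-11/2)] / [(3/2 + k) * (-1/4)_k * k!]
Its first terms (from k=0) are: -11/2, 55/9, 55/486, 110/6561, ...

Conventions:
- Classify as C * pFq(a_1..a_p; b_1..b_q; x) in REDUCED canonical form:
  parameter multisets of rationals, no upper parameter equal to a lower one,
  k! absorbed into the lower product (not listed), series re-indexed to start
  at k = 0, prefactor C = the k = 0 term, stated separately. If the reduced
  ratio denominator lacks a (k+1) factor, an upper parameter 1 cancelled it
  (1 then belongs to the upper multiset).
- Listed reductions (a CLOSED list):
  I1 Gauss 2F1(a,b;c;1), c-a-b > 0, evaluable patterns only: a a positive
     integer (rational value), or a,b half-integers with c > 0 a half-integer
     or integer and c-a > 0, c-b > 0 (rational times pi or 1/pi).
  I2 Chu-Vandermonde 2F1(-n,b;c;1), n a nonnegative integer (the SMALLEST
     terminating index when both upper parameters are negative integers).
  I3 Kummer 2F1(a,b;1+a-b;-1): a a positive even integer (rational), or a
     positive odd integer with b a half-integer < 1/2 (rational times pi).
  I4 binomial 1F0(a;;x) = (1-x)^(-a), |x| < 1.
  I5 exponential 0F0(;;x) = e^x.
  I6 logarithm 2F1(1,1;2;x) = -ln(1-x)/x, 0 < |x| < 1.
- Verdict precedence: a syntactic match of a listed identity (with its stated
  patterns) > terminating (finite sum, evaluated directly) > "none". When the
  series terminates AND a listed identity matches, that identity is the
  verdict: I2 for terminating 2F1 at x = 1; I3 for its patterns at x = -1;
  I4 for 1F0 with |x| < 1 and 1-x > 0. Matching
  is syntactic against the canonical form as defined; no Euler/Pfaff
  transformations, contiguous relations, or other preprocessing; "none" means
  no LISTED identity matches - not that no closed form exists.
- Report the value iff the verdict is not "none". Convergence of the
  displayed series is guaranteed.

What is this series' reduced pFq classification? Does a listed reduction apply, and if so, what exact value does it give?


With C = -11/2: the canonical form is 2F1(-5/6, -2/3; -1/4; 1/2). Verdict: none - at argument 1/2 the multisets {-5/6, -2/3} ; {-1/4} match no listed identity.

Key step: t_0 = -11/2 here, and striking the common factor k + 3/2 reduces the term (C = -11/2).
Adjacent-term ratio: r(k) = (1/2) * (k-5/6) (k-2/3) / [(k-1/4) (k+1)] - rational; roots negated = parameters, x = (1/2), C = -11/2.


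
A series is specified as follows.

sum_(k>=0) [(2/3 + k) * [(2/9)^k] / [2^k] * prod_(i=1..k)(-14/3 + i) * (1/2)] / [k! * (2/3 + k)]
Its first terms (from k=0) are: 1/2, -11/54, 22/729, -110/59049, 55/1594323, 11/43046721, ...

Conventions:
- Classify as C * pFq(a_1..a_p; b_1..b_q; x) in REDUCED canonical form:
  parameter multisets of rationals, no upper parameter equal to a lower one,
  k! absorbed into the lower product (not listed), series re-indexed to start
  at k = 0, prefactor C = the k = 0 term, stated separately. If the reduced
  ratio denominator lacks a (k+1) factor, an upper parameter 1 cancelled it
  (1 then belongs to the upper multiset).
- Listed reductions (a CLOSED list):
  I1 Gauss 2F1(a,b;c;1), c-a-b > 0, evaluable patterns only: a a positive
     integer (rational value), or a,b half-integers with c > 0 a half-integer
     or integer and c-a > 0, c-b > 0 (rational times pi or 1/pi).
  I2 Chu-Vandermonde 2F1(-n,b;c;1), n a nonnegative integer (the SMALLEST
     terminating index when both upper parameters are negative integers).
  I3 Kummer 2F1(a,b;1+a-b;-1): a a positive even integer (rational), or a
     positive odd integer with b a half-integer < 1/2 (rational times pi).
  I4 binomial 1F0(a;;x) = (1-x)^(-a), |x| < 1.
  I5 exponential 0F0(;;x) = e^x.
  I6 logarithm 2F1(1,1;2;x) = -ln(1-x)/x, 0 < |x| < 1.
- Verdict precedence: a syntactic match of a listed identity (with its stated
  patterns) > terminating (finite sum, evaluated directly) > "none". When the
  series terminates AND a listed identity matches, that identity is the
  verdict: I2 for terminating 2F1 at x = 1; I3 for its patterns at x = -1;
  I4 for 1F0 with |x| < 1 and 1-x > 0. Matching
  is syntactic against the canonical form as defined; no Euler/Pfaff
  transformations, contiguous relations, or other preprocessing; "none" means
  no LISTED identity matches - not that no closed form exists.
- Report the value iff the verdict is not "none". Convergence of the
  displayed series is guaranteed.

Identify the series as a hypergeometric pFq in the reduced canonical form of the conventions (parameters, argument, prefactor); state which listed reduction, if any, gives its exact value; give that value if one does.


Structural cue: t_0 = 1/2 here, and striking the common factor k + 2/3 reduces the term (C = 1/2, x = 1/9).
Term ratio: r(k) = (1/9) * (k-11/3) / [(k+1)] ; factor over Q: parameters, x = (1/9), and C = 1/2.

Reduced: x = 1/9, 1F0, upper = {-11/3}, lower = {-}, C = 1/2. Verdict: the I4 binomial reduction matches (the 1F0 binomial series: exponent 11/3, x = 1/9). Sum: (1/2) * (8/9)^(11/3).


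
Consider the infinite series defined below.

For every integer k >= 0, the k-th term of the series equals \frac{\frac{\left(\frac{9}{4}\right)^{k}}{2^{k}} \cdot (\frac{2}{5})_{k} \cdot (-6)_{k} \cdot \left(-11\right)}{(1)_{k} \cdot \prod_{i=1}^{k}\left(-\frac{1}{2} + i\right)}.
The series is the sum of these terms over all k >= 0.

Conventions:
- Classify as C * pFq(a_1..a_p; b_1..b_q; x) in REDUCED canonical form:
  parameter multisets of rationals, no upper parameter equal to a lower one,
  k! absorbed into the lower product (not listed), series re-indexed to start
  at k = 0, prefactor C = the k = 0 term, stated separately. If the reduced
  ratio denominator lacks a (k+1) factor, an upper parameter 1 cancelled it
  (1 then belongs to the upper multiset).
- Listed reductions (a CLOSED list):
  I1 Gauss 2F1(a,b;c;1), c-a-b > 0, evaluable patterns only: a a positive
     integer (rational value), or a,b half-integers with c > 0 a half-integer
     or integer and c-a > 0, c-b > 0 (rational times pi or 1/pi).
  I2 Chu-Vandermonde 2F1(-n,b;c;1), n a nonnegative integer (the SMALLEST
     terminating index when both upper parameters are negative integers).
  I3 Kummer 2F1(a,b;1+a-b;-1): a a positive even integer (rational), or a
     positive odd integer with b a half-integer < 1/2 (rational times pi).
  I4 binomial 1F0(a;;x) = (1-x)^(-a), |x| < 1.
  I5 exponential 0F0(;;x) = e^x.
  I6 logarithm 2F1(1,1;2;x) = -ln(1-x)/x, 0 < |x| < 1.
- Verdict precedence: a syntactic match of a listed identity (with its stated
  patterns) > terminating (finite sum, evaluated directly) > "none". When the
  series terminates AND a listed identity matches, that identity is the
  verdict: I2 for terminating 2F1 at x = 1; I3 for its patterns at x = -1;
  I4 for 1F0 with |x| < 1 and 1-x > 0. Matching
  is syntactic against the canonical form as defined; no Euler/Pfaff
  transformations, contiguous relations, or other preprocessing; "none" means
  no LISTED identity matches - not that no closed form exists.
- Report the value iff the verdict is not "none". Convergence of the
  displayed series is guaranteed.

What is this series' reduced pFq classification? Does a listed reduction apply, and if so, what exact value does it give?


Key observation: with t_0 = -11, the two k-th powers (C = -11, x = 9/8) combine into one argument.
Consecutive-term ratio: r(k) = \frac{9}{8} * (k-6) (k+\frac{2}{5}) / [(k+\frac{1}{2}) (k+1)] - rational; roots negated = parameters, x = \frac{9}{8}, C = -11.

Classification (C = -11): 2F1 with upper {-6, \frac{2}{5}}, lower {\frac{1}{2}}, argument x = \frac{9}{8}. Verdict: terminating - the sum ends at index 6 because -6 is a negative integer; exact evaluation follows. Value: -\frac{19202161}{20000000}.


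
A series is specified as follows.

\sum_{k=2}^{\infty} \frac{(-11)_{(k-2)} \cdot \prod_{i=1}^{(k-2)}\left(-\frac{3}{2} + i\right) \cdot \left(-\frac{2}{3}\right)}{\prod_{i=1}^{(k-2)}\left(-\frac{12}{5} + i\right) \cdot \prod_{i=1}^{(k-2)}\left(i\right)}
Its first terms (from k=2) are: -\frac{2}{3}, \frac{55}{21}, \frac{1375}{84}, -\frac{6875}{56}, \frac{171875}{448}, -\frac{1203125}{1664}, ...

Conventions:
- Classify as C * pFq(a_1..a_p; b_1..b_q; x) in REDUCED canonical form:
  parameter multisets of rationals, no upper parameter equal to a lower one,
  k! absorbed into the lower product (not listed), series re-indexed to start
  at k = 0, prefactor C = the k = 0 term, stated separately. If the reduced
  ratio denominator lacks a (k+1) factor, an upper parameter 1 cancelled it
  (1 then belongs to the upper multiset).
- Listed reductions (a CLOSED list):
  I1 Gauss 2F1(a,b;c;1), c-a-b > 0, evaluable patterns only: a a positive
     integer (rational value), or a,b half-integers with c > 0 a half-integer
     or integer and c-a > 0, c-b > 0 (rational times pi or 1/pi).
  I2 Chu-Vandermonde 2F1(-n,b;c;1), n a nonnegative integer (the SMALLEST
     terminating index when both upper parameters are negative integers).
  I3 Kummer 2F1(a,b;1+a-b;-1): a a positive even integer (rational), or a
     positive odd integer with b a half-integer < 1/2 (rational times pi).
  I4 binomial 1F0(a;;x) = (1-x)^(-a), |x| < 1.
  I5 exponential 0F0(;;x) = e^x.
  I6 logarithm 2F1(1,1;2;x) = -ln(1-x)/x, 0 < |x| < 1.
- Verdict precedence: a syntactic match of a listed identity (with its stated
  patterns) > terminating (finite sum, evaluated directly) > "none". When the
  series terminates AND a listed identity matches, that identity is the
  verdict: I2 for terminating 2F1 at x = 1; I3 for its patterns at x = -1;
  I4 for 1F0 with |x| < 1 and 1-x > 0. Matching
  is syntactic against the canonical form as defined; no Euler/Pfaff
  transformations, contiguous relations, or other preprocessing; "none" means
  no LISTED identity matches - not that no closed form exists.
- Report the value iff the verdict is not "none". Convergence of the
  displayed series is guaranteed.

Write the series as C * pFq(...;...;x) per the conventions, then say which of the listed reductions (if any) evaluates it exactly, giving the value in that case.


Canonical form: C = -\frac{2}{3} times 2F1 with upper {-11, -\frac{1}{2}}, lower {-\frac{7}{5}}, x = 1. Verdict: Vandermonde's identity (I2) matches (terminating 2F1 at x = 1 with n = 11, b = -1/2, c = -\frac{7}{5}). Value: \frac{2526657759}{4925947904}.

Key observation: from the first term -\frac{2}{3}: the running product (C = -2/3, x = 1) telescopes to a rising factorial.
Adjacent-term ratio: r(k) = 1 * (k-11) (k-\frac{1}{2}) / [(k-\frac{7}{5}) (k+1)] - rational; roots negated = parameters, x = 1, C = -\frac{2}{3}.


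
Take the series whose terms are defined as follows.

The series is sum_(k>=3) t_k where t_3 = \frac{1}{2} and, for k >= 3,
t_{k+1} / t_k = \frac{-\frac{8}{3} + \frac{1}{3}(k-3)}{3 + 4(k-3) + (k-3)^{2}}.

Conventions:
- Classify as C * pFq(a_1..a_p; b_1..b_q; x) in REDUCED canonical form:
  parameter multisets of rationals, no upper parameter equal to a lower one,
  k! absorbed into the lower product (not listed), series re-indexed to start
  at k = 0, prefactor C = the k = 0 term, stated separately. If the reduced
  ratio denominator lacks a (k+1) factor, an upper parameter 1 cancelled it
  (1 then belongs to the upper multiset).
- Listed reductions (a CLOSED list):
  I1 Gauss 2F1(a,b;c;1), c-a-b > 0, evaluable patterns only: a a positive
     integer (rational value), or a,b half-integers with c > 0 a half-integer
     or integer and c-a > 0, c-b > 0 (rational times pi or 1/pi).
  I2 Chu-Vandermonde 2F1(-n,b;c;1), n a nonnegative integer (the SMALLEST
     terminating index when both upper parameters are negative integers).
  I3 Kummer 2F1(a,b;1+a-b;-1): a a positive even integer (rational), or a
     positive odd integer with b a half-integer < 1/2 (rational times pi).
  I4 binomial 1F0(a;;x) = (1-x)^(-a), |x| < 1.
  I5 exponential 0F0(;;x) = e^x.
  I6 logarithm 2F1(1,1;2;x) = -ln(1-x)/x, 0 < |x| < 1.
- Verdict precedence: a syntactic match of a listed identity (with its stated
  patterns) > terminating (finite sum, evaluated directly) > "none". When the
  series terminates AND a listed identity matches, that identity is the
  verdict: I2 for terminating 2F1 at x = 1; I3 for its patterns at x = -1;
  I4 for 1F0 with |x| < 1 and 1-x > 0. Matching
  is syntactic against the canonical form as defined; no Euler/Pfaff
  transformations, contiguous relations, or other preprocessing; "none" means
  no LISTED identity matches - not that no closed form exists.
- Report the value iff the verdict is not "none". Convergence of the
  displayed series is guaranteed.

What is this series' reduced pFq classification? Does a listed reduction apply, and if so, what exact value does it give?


With C = \frac{1}{2}: the canonical form is 1F1(-8; 3; \frac{1}{3}). Verdict: terminating - the sum ends at index 8 because -8 is a negative integer; exact evaluation follows. Exact value: \frac{4024996681}{23808556800}.

Structural cue: t_0 = \frac{1}{2} here, and factor the ratio over Q (prefactor 1/2): negated roots = parameters.
Step ratio: r(k) = \frac{1}{3} * (k-8) / [(k+3) (k+1)] ; factor over Q: parameters, x = \frac{1}{3}, and C = \frac{1}{2}.


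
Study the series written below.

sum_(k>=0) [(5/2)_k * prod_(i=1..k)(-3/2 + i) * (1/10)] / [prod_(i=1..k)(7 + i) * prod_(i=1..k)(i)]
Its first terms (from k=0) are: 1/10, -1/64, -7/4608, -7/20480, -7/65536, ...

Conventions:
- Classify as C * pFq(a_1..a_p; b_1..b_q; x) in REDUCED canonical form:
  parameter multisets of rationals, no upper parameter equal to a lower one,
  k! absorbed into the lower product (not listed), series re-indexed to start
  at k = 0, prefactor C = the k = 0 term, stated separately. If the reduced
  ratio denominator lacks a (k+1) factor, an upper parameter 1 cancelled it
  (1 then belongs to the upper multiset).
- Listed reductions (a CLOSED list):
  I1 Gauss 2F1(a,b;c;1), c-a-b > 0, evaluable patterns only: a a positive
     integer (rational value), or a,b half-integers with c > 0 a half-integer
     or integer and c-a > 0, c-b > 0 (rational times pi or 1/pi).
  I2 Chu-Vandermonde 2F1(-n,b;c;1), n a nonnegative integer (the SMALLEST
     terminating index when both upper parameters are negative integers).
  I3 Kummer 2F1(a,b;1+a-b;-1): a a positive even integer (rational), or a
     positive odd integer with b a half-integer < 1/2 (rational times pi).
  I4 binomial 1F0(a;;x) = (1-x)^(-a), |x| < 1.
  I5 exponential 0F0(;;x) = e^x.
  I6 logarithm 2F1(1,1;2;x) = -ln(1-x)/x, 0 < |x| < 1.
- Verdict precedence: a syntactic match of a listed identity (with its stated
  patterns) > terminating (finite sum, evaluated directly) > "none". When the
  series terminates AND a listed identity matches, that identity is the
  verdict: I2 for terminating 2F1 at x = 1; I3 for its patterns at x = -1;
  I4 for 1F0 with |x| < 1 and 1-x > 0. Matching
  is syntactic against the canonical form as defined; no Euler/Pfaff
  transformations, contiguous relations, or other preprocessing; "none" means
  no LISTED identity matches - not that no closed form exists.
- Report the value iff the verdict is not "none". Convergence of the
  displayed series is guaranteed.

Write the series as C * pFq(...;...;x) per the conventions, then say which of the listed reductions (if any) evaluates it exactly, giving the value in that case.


At argument 1: a 2F1 with upper {-1/2, 5/2}, lower {8}, scaled by C = 1/10. Verdict: Gauss (I1, half-integer pattern) fires (x = 1; upper {-1/2, 5/2} half-integers, c = 8 in the evaluable pattern). Hence: (524288/2027025) / pi.

The tell: x = 1 and the running product (C = 1/10) telescopes to a rising factorial.
Step ratio: r(k) = 1 * (k-1/2) (k+5/2) / [(k+8) (k+1)] - rational; roots negated = parameters, x = 1, C = 1/10.


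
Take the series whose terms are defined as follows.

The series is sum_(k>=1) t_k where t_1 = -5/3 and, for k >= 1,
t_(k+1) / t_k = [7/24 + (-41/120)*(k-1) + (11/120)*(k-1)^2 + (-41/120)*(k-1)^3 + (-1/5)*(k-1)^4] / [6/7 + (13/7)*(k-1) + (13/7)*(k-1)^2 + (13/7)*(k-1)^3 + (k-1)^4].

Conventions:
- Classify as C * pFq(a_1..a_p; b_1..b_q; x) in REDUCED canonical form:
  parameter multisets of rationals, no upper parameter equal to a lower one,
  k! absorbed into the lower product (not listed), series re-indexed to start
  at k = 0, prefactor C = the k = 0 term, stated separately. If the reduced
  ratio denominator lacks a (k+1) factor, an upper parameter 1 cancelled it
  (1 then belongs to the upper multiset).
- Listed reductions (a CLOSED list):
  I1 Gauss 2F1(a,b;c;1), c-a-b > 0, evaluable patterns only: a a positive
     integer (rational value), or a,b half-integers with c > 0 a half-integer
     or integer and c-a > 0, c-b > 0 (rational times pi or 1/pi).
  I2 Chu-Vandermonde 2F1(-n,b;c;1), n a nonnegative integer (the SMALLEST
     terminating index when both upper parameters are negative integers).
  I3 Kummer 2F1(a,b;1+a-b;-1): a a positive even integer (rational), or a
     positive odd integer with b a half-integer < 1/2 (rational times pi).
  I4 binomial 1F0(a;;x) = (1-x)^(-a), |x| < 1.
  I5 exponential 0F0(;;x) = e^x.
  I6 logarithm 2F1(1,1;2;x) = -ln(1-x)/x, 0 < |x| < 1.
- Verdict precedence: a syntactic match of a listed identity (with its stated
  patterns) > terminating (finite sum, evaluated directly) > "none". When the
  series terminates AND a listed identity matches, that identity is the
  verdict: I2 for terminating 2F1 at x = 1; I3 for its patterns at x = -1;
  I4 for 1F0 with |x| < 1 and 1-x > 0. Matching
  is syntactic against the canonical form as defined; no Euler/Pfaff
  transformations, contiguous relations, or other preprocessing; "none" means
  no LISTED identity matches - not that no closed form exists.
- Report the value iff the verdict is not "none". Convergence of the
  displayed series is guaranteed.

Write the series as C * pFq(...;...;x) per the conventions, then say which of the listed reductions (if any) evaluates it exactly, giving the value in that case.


x = -1/5 here; the reduced form reads 2F1, upper {-5/8, 7/3}, lower {6/7}, C = -5/3. Verdict: none. No listed pattern accepts 2F1(-5/8, 7/3; 6/7; -1/5).

Key step: from the first term -5/3: factor the ratio over Q (prefactor -5/3): negated roots = parameters.
Term ratio: r(k) = (-1/5) * (k-5/8) (k+7/3) / [(k+6/7) (k+1)] - rational; roots negated = parameters, x = (-1/5), C = -5/3.


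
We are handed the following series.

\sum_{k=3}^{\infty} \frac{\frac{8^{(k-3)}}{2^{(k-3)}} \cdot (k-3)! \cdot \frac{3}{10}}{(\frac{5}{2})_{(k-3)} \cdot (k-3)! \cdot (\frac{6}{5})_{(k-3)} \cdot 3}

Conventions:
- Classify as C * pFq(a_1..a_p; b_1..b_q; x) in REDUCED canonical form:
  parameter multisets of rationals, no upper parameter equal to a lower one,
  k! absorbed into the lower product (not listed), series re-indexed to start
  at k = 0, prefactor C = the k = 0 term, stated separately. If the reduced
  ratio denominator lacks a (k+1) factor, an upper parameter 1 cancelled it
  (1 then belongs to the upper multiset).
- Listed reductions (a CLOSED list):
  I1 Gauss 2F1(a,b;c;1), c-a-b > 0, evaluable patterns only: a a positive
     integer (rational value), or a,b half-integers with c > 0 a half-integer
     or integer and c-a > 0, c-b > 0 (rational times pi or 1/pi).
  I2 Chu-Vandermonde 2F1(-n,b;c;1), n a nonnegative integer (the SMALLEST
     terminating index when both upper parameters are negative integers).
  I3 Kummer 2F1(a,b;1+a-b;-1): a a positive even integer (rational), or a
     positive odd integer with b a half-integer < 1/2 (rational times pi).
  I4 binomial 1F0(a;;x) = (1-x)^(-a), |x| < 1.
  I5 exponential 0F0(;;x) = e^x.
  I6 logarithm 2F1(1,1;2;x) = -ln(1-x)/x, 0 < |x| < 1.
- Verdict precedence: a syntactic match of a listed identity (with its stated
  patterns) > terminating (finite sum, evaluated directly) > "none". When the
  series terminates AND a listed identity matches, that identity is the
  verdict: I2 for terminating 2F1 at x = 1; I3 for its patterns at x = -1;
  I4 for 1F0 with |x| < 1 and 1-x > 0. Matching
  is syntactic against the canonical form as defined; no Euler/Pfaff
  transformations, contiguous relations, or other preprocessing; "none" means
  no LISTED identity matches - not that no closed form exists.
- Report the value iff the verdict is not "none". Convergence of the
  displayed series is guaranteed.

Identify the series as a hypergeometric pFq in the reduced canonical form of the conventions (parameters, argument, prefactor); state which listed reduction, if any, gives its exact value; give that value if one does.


Classification (C = \frac{1}{10}): 1F2 with upper {1}, lower {\frac{6}{5}, \frac{5}{2}}, argument x = 4. Verdict: none. Every listed pattern misses the 1F2 form at 4, upper {1}.

Key step: from the first term \frac{1}{10}: the two k-th powers (prefactor 1/10) combine into one argument.
Step ratio: r(k) = 4 * (k+1) / [(k+\frac{6}{5}) (k+\frac{5}{2}) (k+1)] - rational in k, leading ratio 4; with t_0 = \frac{1}{10}, classification follows.


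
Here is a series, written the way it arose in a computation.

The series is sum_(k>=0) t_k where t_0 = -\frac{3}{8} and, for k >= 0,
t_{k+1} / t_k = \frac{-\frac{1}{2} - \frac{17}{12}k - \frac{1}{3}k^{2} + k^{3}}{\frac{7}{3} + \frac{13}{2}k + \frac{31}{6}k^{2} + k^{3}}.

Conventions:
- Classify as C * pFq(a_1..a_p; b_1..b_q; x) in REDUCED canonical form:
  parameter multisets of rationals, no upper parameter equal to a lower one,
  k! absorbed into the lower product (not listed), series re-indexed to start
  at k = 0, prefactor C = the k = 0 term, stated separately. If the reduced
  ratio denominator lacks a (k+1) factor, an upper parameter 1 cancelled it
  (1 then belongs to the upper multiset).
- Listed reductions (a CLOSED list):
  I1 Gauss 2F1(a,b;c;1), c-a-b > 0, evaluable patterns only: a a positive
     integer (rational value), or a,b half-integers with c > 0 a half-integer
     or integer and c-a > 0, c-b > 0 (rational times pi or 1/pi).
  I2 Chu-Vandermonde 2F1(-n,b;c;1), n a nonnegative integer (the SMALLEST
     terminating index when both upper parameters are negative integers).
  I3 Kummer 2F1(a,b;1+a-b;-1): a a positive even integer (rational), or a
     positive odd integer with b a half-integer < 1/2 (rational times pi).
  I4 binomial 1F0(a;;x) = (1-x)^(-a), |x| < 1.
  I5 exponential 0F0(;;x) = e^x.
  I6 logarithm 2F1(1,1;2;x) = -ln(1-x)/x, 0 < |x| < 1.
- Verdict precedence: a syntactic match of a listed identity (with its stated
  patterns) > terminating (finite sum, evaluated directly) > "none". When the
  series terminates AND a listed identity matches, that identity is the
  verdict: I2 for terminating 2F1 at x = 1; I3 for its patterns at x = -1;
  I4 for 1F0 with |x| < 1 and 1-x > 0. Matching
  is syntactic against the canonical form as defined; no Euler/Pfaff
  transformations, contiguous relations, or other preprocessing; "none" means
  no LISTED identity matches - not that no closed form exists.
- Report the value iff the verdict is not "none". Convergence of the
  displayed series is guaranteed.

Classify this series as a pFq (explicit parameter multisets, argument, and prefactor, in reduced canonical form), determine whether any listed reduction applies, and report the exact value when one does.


Structural cue: x = 1 and cancel k + 2/3 from the displayed ratio first; then C = -3/8.
Consecutive-term ratio: r(k) = 1 * (k-\frac{3}{2}) (k+\frac{1}{2}) / [(k+\frac{7}{2}) (k+1)] - rational; roots negated = parameters, x = 1, C = -\frac{3}{8}.

x = 1 here; the reduced form reads 2F1, upper {-\frac{3}{2}, \frac{1}{2}}, lower {\frac{7}{2}}, C = -\frac{3}{8}. Verdict: this is Gauss (I1, half-integer pattern) (x = 1; upper {-\frac{3}{2}, \frac{1}{2}} half-integers, c = \frac{7}{2} in the evaluable pattern). Its exact value is \left(-\frac{1575}{16384}\right) \cdot \pi.


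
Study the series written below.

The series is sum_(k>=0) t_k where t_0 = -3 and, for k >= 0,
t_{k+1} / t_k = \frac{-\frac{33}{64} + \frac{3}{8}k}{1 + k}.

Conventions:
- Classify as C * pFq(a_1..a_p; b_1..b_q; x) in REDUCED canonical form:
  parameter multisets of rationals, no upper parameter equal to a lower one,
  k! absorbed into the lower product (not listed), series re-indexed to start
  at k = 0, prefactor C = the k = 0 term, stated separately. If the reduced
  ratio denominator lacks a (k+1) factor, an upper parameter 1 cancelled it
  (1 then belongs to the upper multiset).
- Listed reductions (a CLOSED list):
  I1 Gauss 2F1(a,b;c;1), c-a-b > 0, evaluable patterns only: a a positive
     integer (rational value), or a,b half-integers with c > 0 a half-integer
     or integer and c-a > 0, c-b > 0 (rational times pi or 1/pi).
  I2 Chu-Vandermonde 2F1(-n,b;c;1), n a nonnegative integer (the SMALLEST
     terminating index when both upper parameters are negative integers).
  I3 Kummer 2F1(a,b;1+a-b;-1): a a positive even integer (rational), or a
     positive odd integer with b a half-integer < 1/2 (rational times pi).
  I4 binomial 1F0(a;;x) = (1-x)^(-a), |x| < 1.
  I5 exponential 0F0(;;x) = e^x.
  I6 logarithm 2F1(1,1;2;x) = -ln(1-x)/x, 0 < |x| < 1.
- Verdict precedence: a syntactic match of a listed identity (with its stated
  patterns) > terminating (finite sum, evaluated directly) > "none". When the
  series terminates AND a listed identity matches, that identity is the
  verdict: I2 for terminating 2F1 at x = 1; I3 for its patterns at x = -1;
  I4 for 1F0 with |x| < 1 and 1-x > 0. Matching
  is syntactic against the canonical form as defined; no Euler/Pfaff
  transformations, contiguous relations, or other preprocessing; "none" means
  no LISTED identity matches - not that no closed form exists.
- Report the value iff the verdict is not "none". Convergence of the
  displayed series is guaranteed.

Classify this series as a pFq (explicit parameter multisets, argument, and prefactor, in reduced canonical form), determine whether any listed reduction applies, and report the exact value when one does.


Canonical form: C = -3 times 1F0 with upper {-\frac{11}{8}}, lower {-}, x = \frac{3}{8}. Verdict: the I4 binomial reduction matches (the 1F0 binomial series: exponent 11/8, x = \frac{3}{8}). Sum: \left(-3\right) \cdot \left(\frac{5}{8}\right)^{\frac{11}{8}}.

The tell: with t_0 = -3, factor the ratio over Q (C = -3): negated roots = parameters.
Term ratio: r(k) = \frac{3}{8} * (k-\frac{11}{8}) / [(k+1)] - rational; roots negated = parameters, x = \frac{3}{8}, C = -3.


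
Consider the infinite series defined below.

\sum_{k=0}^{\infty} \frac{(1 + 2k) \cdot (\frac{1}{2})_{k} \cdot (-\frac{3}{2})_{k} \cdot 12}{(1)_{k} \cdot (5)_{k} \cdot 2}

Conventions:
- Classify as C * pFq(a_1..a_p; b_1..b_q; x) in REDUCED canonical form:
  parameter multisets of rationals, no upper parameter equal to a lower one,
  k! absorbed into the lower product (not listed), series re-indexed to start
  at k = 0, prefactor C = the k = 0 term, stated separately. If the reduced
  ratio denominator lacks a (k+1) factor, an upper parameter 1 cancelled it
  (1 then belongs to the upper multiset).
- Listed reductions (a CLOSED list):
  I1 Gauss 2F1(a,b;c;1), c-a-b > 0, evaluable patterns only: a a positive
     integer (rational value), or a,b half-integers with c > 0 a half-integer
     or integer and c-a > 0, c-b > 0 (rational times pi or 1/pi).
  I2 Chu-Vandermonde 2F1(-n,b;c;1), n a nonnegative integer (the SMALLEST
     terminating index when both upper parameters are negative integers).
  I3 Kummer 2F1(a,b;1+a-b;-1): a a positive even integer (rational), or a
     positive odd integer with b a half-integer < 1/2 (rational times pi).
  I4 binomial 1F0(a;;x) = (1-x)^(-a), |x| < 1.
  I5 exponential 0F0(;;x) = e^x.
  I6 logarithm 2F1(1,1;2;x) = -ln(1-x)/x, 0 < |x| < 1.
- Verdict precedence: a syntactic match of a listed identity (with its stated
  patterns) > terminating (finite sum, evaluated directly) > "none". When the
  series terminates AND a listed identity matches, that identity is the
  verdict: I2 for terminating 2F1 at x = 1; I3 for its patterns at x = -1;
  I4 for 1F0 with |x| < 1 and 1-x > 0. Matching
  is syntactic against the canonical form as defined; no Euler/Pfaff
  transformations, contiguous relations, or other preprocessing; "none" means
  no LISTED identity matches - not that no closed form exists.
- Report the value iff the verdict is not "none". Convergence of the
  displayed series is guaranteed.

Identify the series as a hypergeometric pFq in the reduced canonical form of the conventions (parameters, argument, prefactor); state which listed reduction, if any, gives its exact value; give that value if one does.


Structural cue: with t_0 = 6, the constant factors (C = 6, x = 1) combine into one prefactor.
Term ratio: r(k) = 1 * (k-\frac{3}{2}) (k+\frac{3}{2}) / [(k+5) (k+1)] - rational in k, leading ratio 1; with t_0 = 6, classification follows.

x = 1 here; the reduced form reads 2F1, upper {-\frac{3}{2}, \frac{3}{2}}, lower {5}, C = 6. Verdict: Gauss (I1, half-integer pattern) matches (x = 1; upper {-\frac{3}{2}, \frac{3}{2}} half-integers, c = 5 in the evaluable pattern). Value: \frac{65536}{5775} / \pi.
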